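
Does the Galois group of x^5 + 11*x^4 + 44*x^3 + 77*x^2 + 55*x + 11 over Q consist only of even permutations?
The polynomial is irreducible of degree 5 over Q. Its discriminant is 14641 = 121^2, a perfect square. A Galois group lies in the alternating group exactly when the discriminant is a square in Q, so the Galois group (C_5) is contained in A_5.

Yes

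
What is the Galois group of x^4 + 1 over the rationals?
The polynomial is an irreducible quartic over Q and its discriminant is 256 = 16^2, a perfect square, so the Galois group is contained in A_4. The resolvent cubic y^3 - 4*y splits completely over Q, which gives the Klein four-group V_4.

V_4 (order 4)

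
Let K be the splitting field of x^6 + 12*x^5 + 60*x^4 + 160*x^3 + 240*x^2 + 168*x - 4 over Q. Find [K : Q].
360

The degree of the splitting field over Q equals the order of the Galois group, so first determine the group. The polynomial f is an irreducible sextic over Q, so G = Gal(f/Q) is one of the 16 transitive subgroups 6T1, ..., 6T16 of S_6. The discriminant of f is 746496000000 = 864000^2, a perfect square, so G is contained in A_6. The transitive groups of degree 6 contained in A_6 are: A_4 (6T4, order 12), S_4 (6T7, order 24), (C_3 x C_3) : C_4 (6T10, order 36), PSL(2,5) (6T12, order 60), A_6 (6T15, order 360). By Dedekind's theorem, for a prime p not dividing disc(f) the degrees of the irreducible factors of f mod p form the cycle type of an element of G. Factoring f modulo the 6 such primes p <= 23 (skipping 2, 3, 5, which divide the discriminant), each new pattern first appears at: mod 7: f = (x + 6)(x^5 + 6x^4 + 3x^3 + 2x^2 + 4x + 4), pattern 5+1; mod 23: f = (x + 4)(x + 13)(x + 18)(x^3 + x + 17), pattern 3+1+1+1. No other pattern occurs in this range, so the set of observed cycle types is {5+1, 3+1+1+1}. Among the candidates above, the only group containing elements of all these cycle types is A_6 (6T15) — each of A_4 (6T4), S_4 (6T7), (C_3 x C_3) : C_4 (6T10), PSL(2,5) (6T12) lacks at least one of them. Hence G = A_6 (6T15), of order 360. The Galois group A_6 (6T15) has order 360, so the splitting field has degree 360 over Q.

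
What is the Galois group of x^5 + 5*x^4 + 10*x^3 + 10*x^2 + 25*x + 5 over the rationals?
The polynomial f is an irreducible quintic over Q, so G = Gal(f/Q) is a transitive subgroup of S_5: one of C_5 (5T1, order 5), D_5 (5T2, order 10), F_20 (5T3, order 20), A_5 (5T4, order 60) or S_5 (5T5, order 120). The discriminant of f is 1024000000 = 32000^2, a perfect square, so G is contained in A_5. The transitive groups of degree 5 contained in A_5 are: C_5 (5T1, order 5), D_5 (5T2, order 10), A_5 (5T4, order 60). By Dedekind's theorem, for a prime p not dividing disc(f) the degrees of the irreducible factors of f mod p form the cycle type of an element of G. Factoring f modulo the 2 such primes p <= 7 (skipping 2, 5, which divide the discriminant), each new pattern first appears at: mod 3: f = (x^5 + 2x^4 + x^3 + x^2 + x + 2), pattern 5; mod 7: f = (x + 5)(x + 6)(x^3 + x^2 + 4x + 6), pattern 3+1+1. No other pattern occurs in this range, so the set of observed cycle types is {5, 3+1+1}. Among the candidates above, the only group containing elements of all these cycle types is A_5 (5T4) — each of C_5 (5T1), D_5 (5T2) lacks at least one of them. Hence G = A_5 (5T4), of order 60.

A_5, the alternating group on 5 letters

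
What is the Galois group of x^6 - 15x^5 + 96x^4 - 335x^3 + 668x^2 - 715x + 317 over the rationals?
The polynomial f is an irreducible sextic over Q, so G = Gal(f/Q) is one of the 16 transitive subgroups 6T1, ..., 6T16 of S_6. The discriminant of f is 810448, which is not a perfect square, so G is not contained in A_6. The transitive groups of degree 6 not contained in A_6 are: C_6 (6T1, order 6), S_3 (6T2, order 6), D_6 (6T3, order 12), C_3 x S_3 (6T5, order 18), A_4 x C_2 (6T6, order 24), S_4 (6T8, order 24), S_3 x S_3 (6T9, order 36), S_4 x C_2 (6T11, order 48), (S_3 x S_3) : C_2 (6T13, order 72), PGL(2,5) (6T14, order 120), S_6 (6T16, order 720). By Dedekind's theorem, for a prime p not dividing disc(f) the degrees of the irreducible factors of f mod p form the cycle type of an element of G. Factoring f modulo the 22 such primes p <= 89 (skipping 2, 37, which divide the discriminant), each new pattern first appears at: mod 3: f = (x^3 + x^2 + 2)(x^3 + 2x^2 + x + 1), pattern 3+3; mod 5: f = (x^2 + 3)(x^2 + x + 2)(x^2 + 4x + 2), pattern 2+2+2; mod 17: f = (x + 13)(x + 16)(x^4 + 7x^3 + 8x^2 + 7), pattern 4+1+1; mod 67: f = (x + 2)(x + 60)(x^2 + 62x + 46)(x^2 + 62x + 56), pattern 2+2+1+1. No other pattern occurs in this range, so the set of observed cycle types is {3+3, 2+2+2, 4+1+1, 2+2+1+1}. The candidates containing elements of all these cycle types are S_4 (6T8) of order 24, S_4 x C_2 (6T11) of order 48, PGL(2,5) (6T14) of order 120, S_6 (6T16) of order 720; the others are excluded. The observed types are precisely the cycle types that occur in S_4 (6T8) (apart from the identity). Each of the other remaining candidates has further cycle types, and by the Chebotarev density theorem the matching factorization patterns would occur for a proportion of primes equal to their share of the group: S_4 x C_2 (6T11) additionally contains elements of type 6, 4+2, 2+1+1+1+1 (17 of its 48 elements, about 35% of primes); PGL(2,5) (6T14) additionally contains elements of type 6, 5+1 (44 of its 120 elements, about 37% of primes); S_6 (6T16) additionally contains elements of type 6, 5+1, 4+2, 3+2+1, 3+1+1+1, 2+1+1+1+1 (529 of its 720 elements, about 73% of primes). None of the 22 primes tested shows any such pattern (for each of these groups the chance of that is below 10^-4), which rules them out. Hence G = S_4 (6T8), of order 24.

S_4 (also written S4-)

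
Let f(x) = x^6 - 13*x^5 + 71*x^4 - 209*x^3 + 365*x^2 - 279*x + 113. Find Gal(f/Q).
C_6 (also written C6)

The polynomial f is an irreducible sextic over Q, so G = Gal(f/Q) is one of the 16 transitive subgroups 6T1, ..., 6T16 of S_6. The discriminant of f is -3074760881305687, which is not a perfect square, so G is not contained in A_6. The transitive groups of degree 6 not contained in A_6 are: C_6 (6T1, order 6), S_3 (6T2, order 6), D_6 (6T3, order 12), C_3 x S_3 (6T5, order 18), A_4 x C_2 (6T6, order 24), S_4 (6T8, order 24), S_3 x S_3 (6T9, order 36), S_4 x C_2 (6T11, order 48), (S_3 x S_3) : C_2 (6T13, order 72), PGL(2,5) (6T14, order 120), S_6 (6T16, order 720). By Dedekind's theorem, for a prime p not dividing disc(f) the degrees of the irreducible factors of f mod p form the cycle type of an element of G. Factoring f modulo the 37 such primes p <= 173 (skipping 7, 29, 43, which divide the discriminant), each new pattern first appears at: mod 2: f = (x^3 + x + 1)(x^3 + x^2 + 1), pattern 3+3; mod 3: f = (x^6 + 2x^5 + 2x^4 + x^3 + 2x^2 + 2), pattern 6; mod 13: f = (x^2 + 2x + 7)(x^2 + 2x + 9)(x^2 + 9x + 2), pattern 2+2+2; mod 71: f = (x + 10)(x + 32)(x + 51)(x + 52)(x + 62)(x + 64), pattern 1+1+1+1+1+1. No other pattern occurs in this range, so the set of observed cycle types is {3+3, 6, 2+2+2, 1+1+1+1+1+1}. The candidates containing elements of all these cycle types are C_6 (6T1) of order 6, D_6 (6T3) of order 12, C_3 x S_3 (6T5) of order 18, A_4 x C_2 (6T6) of order 24, S_3 x S_3 (6T9) of order 36, S_4 x C_2 (6T11) of order 48, (S_3 x S_3) : C_2 (6T13) of order 72, PGL(2,5) (6T14) of order 120, S_6 (6T16) of order 720; the others are excluded. The observed types are precisely the cycle types that occur in C_6 (6T1). Each of the other remaining candidates has further cycle types, and by the Chebotarev density theorem the matching factorization patterns would occur for a proportion of primes equal to their share of the group: D_6 (6T3) additionally contains elements of type 2+2+1+1 (3 of its 12 elements, about 25% of primes); C_3 x S_3 (6T5) additionally contains elements of type 3+1+1+1 (4 of its 18 elements, about 22% of primes); A_4 x C_2 (6T6) additionally contains elements of type 2+2+1+1, 2+1+1+1+1 (6 of its 24 elements, about 25% of primes); S_3 x S_3 (6T9) additionally contains elements of type 3+1+1+1, 2+2+1+1 (13 of its 36 elements, about 36% of primes); S_4 x C_2 (6T11) additionally contains elements of type 4+2, 4+1+1, 2+2+1+1, 2+1+1+1+1 (24 of its 48 elements, about 50% of primes); (S_3 x S_3) : C_2 (6T13) additionally contains elements of type 4+2, 3+2+1, 3+1+1+1, 2+2+1+1, 2+1+1+1+1 (49 of its 72 elements, about 68% of primes); PGL(2,5) (6T14) additionally contains elements of type 5+1, 4+1+1, 2+2+1+1 (69 of its 120 elements, about 58% of primes); S_6 (6T16) additionally contains elements of type 5+1, 4+2, 4+1+1, 3+2+1, 3+1+1+1, 2+2+1+1, 2+1+1+1+1 (544 of its 720 elements, about 76% of primes). None of the 37 primes tested shows any such pattern (for each of these groups the chance of that is below 10^-4), which rules them out. Hence G = C_6 (6T1), of order 6.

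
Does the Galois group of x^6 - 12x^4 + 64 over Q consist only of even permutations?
No

The polynomial is irreducible of degree 6 over Q. Its discriminant is -450868486864896, which is not a perfect square. A Galois group lies in the alternating group exactly when the discriminant is a square in Q, so the Galois group (A_4 x C_2) is not contained in A_6.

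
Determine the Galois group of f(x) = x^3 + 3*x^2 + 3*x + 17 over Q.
The polynomial is an irreducible cubic over Q and its discriminant is -6912, which is not a perfect square. For an irreducible cubic, a non-square discriminant gives Galois group S_3.

3T2: S_3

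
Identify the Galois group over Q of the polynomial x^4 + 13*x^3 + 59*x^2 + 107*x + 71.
The polynomial is an irreducible quartic over Q and its discriminant is 120125, which is not a perfect square, so the Galois group is not contained in A_4. The resolvent cubic y^3 - 59*y^2 + 1107*y - 6692 has exactly one rational root, so the Galois group is C_4 or D_4. The quartic becomes reducible over Q(sqrt(disc)), so the group is C_4.

C_4 (also written C4)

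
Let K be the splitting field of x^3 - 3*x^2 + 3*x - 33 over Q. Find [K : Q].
The degree of the splitting field over Q equals the order of the Galois group, so first determine the group. The polynomial is an irreducible cubic over Q and its discriminant is -27648, which is not a perfect square. For an irreducible cubic, a non-square discriminant gives Galois group S_3. The Galois group S_3 (3T2) has order 6, so the splitting field has degree 6 over Q.

6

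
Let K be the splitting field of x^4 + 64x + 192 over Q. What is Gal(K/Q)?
4T4: A_4

The polynomial is an irreducible quartic over Q and its discriminant is 1358954496 = 36864^2, a perfect square, so the Galois group is contained in A_4. The resolvent cubic y^3 - 768*y - 4096 is irreducible over Q. An irreducible resolvent with square discriminant gives A_4.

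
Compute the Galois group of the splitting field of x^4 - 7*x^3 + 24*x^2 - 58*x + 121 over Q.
The polynomial is an irreducible quartic over Q and its discriminant is 66430125, which is not a perfect square, so the Galois group is not contained in A_4. The resolvent cubic y^3 - 24*y^2 - 78*y + 2323 has exactly one rational root, so the Galois group is C_4 or D_4. The quartic becomes reducible over Q(sqrt(disc)), so the group is C_4.

C_4 (also written C4)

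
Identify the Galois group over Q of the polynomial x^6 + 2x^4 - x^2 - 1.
A_4 (also written A4)

The polynomial f is an irreducible sextic over Q, so G = Gal(f/Q) is one of the 16 transitive subgroups 6T1, ..., 6T16 of S_6. The discriminant of f is 153664 = 392^2, a perfect square, so G is contained in A_6. The transitive groups of degree 6 contained in A_6 are: A_4 (6T4, order 12), S_4 (6T7, order 24), (C_3 x C_3) : C_4 (6T10, order 36), PSL(2,5) (6T12, order 60), A_6 (6T15, order 360). By Dedekind's theorem, for a prime p not dividing disc(f) the degrees of the irreducible factors of f mod p form the cycle type of an element of G. Factoring f modulo the 33 such primes p <= 149 (skipping 2, 7, which divide the discriminant), each new pattern first appears at: mod 3: f = (x^3 + x^2 + 2)(x^3 + 2x^2 + 1), pattern 3+3; mod 13: f = (x + 2)(x + 11)(x^2 + 8)(x^2 + 11), pattern 2+2+1+1. No other pattern occurs in this range, so the set of observed cycle types is {3+3, 2+2+1+1}. The candidates containing elements of all these cycle types are A_4 (6T4) of order 12, S_4 (6T7) of order 24, (C_3 x C_3) : C_4 (6T10) of order 36, PSL(2,5) (6T12) of order 60, A_6 (6T15) of order 360; the others are excluded. The observed types are precisely the cycle types that occur in A_4 (6T4) (apart from the identity). Each of the other remaining candidates has further cycle types, and by the Chebotarev density theorem the matching factorization patterns would occur for a proportion of primes equal to their share of the group: S_4 (6T7) additionally contains elements of type 4+2 (6 of its 24 elements, about 25% of primes); (C_3 x C_3) : C_4 (6T10) additionally contains elements of type 4+2, 3+1+1+1 (22 of its 36 elements, about 61% of primes); PSL(2,5) (6T12) additionally contains elements of type 5+1 (24 of its 60 elements, about 40% of primes); A_6 (6T15) additionally contains elements of type 5+1, 4+2, 3+1+1+1 (274 of its 360 elements, about 76% of primes). None of the 33 primes tested shows any such pattern (for each of these groups the chance of that is below 10^-4), which rules them out. Hence G = A_4 (6T4), of order 12.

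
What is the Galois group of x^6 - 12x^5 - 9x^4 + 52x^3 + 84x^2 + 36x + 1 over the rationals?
The polynomial f is an irreducible sextic over Q, so G = Gal(f/Q) is one of the 16 transitive subgroups 6T1, ..., 6T16 of S_6. The discriminant of f is -16618406658624, which is not a perfect square, so G is not contained in A_6. The transitive groups of degree 6 not contained in A_6 are: C_6 (6T1, order 6), S_3 (6T2, order 6), D_6 (6T3, order 12), C_3 x S_3 (6T5, order 18), A_4 x C_2 (6T6, order 24), S_4 (6T8, order 24), S_3 x S_3 (6T9, order 36), S_4 x C_2 (6T11, order 48), (S_3 x S_3) : C_2 (6T13, order 72), PGL(2,5) (6T14, order 120), S_6 (6T16, order 720). By Dedekind's theorem, for a prime p not dividing disc(f) the degrees of the irreducible factors of f mod p form the cycle type of an element of G. Factoring f modulo the 33 such primes p <= 149 (skipping 2, 3, which divide the discriminant), each new pattern first appears at: mod 5: f = (x^3 + 4x + 2)(x^3 + 3x^2 + 2x + 3), pattern 3+3; mod 7: f = (x^6 + 2x^5 + 5x^4 + 3x^3 + x + 1), pattern 6; mod 17: f = (x + 2)(x + 16)(x^2 + 7x + 5)(x^2 + 14x + 5), pattern 2+2+1+1; mod 19: f = (x + 5)(x + 8)(x + 10)(x + 17)(x^2 + 5x + 9), pattern 2+1+1+1+1; mod 71: f = (x^2 + 3x + 50)(x^2 + 18x + 3)(x^2 + 38x + 9), pattern 2+2+2. No other pattern occurs in this range, so the set of observed cycle types is {3+3, 6, 2+2+1+1, 2+1+1+1+1, 2+2+2}. The candidates containing elements of all these cycle types are A_4 x C_2 (6T6) of order 24, S_4 x C_2 (6T11) of order 48, (S_3 x S_3) : C_2 (6T13) of order 72, S_6 (6T16) of order 720; the others are excluded. The observed types are precisely the cycle types that occur in A_4 x C_2 (6T6) (apart from the identity). Each of the other remaining candidates has further cycle types, and by the Chebotarev density theorem the matching factorization patterns would occur for a proportion of primes equal to their share of the group: S_4 x C_2 (6T11) additionally contains elements of type 4+2, 4+1+1 (12 of its 48 elements, about 25% of primes); (S_3 x S_3) : C_2 (6T13) additionally contains elements of type 4+2, 3+2+1, 3+1+1+1 (34 of its 72 elements, about 47% of primes); S_6 (6T16) additionally contains elements of type 5+1, 4+2, 4+1+1, 3+2+1, 3+1+1+1 (484 of its 720 elements, about 67% of primes). None of the 33 primes tested shows any such pattern (for each of these groups the chance of that is below 10^-4), which rules them out. Hence G = A_4 x C_2 (6T6), of order 24.

A_4 x C_2 (also written A4xC2)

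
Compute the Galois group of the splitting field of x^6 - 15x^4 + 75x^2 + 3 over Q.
6T2: S_3

The polynomial f is an irreducible sextic over Q, so G = Gal(f/Q) is one of the 16 transitive subgroups 6T1, ..., 6T16 of S_6. The discriminant of f is -37572373905408, which is not a perfect square, so G is not contained in A_6. The transitive groups of degree 6 not contained in A_6 are: C_6 (6T1, order 6), S_3 (6T2, order 6), D_6 (6T3, order 12), C_3 x S_3 (6T5, order 18), A_4 x C_2 (6T6, order 24), S_4 (6T8, order 24), S_3 x S_3 (6T9, order 36), S_4 x C_2 (6T11, order 48), (S_3 x S_3) : C_2 (6T13, order 72), PGL(2,5) (6T14, order 120), S_6 (6T16, order 720). By Dedekind's theorem, for a prime p not dividing disc(f) the degrees of the irreducible factors of f mod p form the cycle type of an element of G. Factoring f modulo the 23 such primes p <= 97 (skipping 2, 3, which divide the discriminant), each new pattern first appears at: mod 5: f = (x^2 + 2)(x^2 + x + 2)(x^2 + 4x + 2), pattern 2+2+2; mod 7: f = (x^3 + 2x^2 + 5x + 5)(x^3 + 5x^2 + 5x + 2), pattern 3+3; mod 31: f = (x + 7)(x + 12)(x + 15)(x + 16)(x + 19)(x + 24), pattern 1+1+1+1+1+1. No other pattern occurs in this range, so the set of observed cycle types is {2+2+2, 3+3, 1+1+1+1+1+1}. The candidates containing elements of all these cycle types are C_6 (6T1) of order 6, S_3 (6T2) of order 6, D_6 (6T3) of order 12, C_3 x S_3 (6T5) of order 18, A_4 x C_2 (6T6) of order 24, S_4 (6T8) of order 24, S_3 x S_3 (6T9) of order 36, S_4 x C_2 (6T11) of order 48, (S_3 x S_3) : C_2 (6T13) of order 72, PGL(2,5) (6T14) of order 120, S_6 (6T16) of order 720; the others are excluded. The observed types are precisely the cycle types that occur in S_3 (6T2). Each of the other remaining candidates has further cycle types, and by the Chebotarev density theorem the matching factorization patterns would occur for a proportion of primes equal to their share of the group: C_6 (6T1) additionally contains elements of type 6 (2 of its 6 elements, about 33% of primes); D_6 (6T3) additionally contains elements of type 6, 2+2+1+1 (5 of its 12 elements, about 42% of primes); C_3 x S_3 (6T5) additionally contains elements of type 6, 3+1+1+1 (10 of its 18 elements, about 56% of primes); A_4 x C_2 (6T6) additionally contains elements of type 6, 2+2+1+1, 2+1+1+1+1 (14 of its 24 elements, about 58% of primes); S_4 (6T8) additionally contains elements of type 4+1+1, 2+2+1+1 (9 of its 24 elements, about 38% of primes); S_3 x S_3 (6T9) additionally contains elements of type 6, 3+1+1+1, 2+2+1+1 (25 of its 36 elements, about 69% of primes); S_4 x C_2 (6T11) additionally contains elements of type 6, 4+2, 4+1+1, 2+2+1+1, 2+1+1+1+1 (32 of its 48 elements, about 67% of primes); (S_3 x S_3) : C_2 (6T13) additionally contains elements of type 6, 4+2, 3+2+1, 3+1+1+1, 2+2+1+1, 2+1+1+1+1 (61 of its 72 elements, about 85% of primes); PGL(2,5) (6T14) additionally contains elements of type 6, 5+1, 4+1+1, 2+2+1+1 (89 of its 120 elements, about 74% of primes); S_6 (6T16) additionally contains elements of type 6, 5+1, 4+2, 4+1+1, 3+2+1, 3+1+1+1, 2+2+1+1, 2+1+1+1+1 (664 of its 720 elements, about 92% of primes). None of the 23 primes tested shows any such pattern (for each of these groups the chance of that is below 10^-4), which rules them out. Hence G = S_3 (6T2), of order 6.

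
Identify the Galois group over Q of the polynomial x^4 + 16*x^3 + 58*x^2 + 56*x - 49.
The polynomial is an irreducible quartic over Q and its discriminant is -596141056, which is not a perfect square, so the Galois group is not contained in A_4. The resolvent cubic y^3 - 58*y^2 + 1092*y - 1960 has exactly one rational root, so the Galois group is C_4 or D_4. The quartic remains irreducible over Q(sqrt(disc)), so the group is D_4.

D_4 (also written D4)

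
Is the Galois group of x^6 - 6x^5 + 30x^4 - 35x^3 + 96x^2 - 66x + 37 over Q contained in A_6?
The polynomial is irreducible of degree 6 over Q. Its discriminant is -5967950717682243, which is not a perfect square. A Galois group lies in the alternating group exactly when the discriminant is a square in Q, so the Galois group (C_6) is not contained in A_6.

No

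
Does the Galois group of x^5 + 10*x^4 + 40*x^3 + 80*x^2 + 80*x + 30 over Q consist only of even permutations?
No

The polynomial is irreducible of degree 5 over Q. Its discriminant is 50000, which is not a perfect square. A Galois group lies in the alternating group exactly when the discriminant is a square in Q, so the Galois group (F_20) is not contained in A_5.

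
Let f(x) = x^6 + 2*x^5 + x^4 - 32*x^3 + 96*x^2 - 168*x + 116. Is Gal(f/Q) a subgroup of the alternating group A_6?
No

The polynomial is irreducible of degree 6 over Q. Its discriminant is -1080641454080000, which is not a perfect square. A Galois group lies in the alternating group exactly when the discriminant is a square in Q, so the Galois group (S_4) is not contained in A_6.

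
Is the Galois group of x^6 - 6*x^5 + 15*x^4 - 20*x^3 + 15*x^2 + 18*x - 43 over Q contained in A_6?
Yes

The polynomial is irreducible of degree 6 over Q. Its discriminant is 746496000000 = 864000^2, a perfect square. A Galois group lies in the alternating group exactly when the discriminant is a square in Q, so the Galois group (A_6) is contained in A_6.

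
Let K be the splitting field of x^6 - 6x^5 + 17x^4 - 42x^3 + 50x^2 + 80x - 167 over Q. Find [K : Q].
The degree of the splitting field over Q equals the order of the Galois group, so first determine the group. The polynomial f is an irreducible sextic over Q, so G = Gal(f/Q) is one of the 16 transitive subgroups 6T1, ..., 6T16 of S_6. The discriminant of f is 94085654450176 = 9699776^2, a perfect square, so G is contained in A_6. The transitive groups of degree 6 contained in A_6 are: A_4 (6T4, order 12), S_4 (6T7, order 24), (C_3 x C_3) : C_4 (6T10, order 36), PSL(2,5) (6T12, order 60), A_6 (6T15, order 360). By Dedekind's theorem, for a prime p not dividing disc(f) the degrees of the irreducible factors of f mod p form the cycle type of an element of G. Factoring f modulo the 79 such primes p <= 419 (skipping 2, 31, which divide the discriminant), each new pattern first appears at: mod 3: f = (x^2 + 2x + 2)(x^4 + x^3 + x^2 + 2x + 2), pattern 4+2; mod 5: f = (x^3 + 3x + 2)(x^3 + 4x^2 + 4x + 4), pattern 3+3; mod 11: f = (x + 2)(x + 3)(x^2 + 3x + 6)(x^2 + 8x + 3), pattern 2+2+1+1; mod 67: f = (x + 2)(x + 7)(x + 8)(x + 14)(x + 31)(x + 66), pattern 1+1+1+1+1+1. No other pattern occurs in this range, so the set of observed cycle types is {4+2, 3+3, 2+2+1+1, 1+1+1+1+1+1}. The candidates containing elements of all these cycle types are S_4 (6T7) of order 24, (C_3 x C_3) : C_4 (6T10) of order 36, A_6 (6T15) of order 360; the others are excluded. The observed types are precisely the cycle types that occur in S_4 (6T7). Each of the other remaining candidates has further cycle types, and by the Chebotarev density theorem the matching factorization patterns would occur for a proportion of primes equal to their share of the group: (C_3 x C_3) : C_4 (6T10) additionally contains elements of type 3+1+1+1 (4 of its 36 elements, about 11% of primes); A_6 (6T15) additionally contains elements of type 5+1, 3+1+1+1 (184 of its 360 elements, about 51% of primes). None of the 79 primes tested shows any such pattern (for each of these groups the chance of that is below 10^-4), which rules them out. Hence G = S_4 (6T7), of order 24. The Galois group S_4 (6T7) has order 24, so the splitting field has degree 24 over Q.

24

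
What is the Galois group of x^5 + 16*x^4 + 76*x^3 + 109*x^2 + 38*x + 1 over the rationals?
C_5 (order 5)

The polynomial f is an irreducible quintic over Q, so G = Gal(f/Q) is a transitive subgroup of S_5: one of C_5 (5T1, order 5), D_5 (5T2, order 10), F_20 (5T3, order 20), A_5 (5T4, order 60) or S_5 (5T5, order 120). The discriminant of f is 14320669561 = 119669^2, a perfect square, so G is contained in A_5. The transitive groups of degree 5 contained in A_5 are: C_5 (5T1, order 5), D_5 (5T2, order 10), A_5 (5T4, order 60). By Dedekind's theorem, for a prime p not dividing disc(f) the degrees of the irreducible factors of f mod p form the cycle type of an element of G. Factoring f modulo the 14 such primes p <= 59 (skipping 11, 23, 43, which divide the discriminant), each new pattern first appears at: mod 2: f = (x^5 + x^2 + 1), pattern 5. No other pattern occurs in this range, so the set of observed cycle types is {5}. The candidates containing elements of all these cycle types are C_5 (5T1) of order 5, D_5 (5T2) of order 10, A_5 (5T4) of order 60; the others are excluded. The observed types are precisely the cycle types that occur in C_5 (5T1) (apart from the identity). Each of the other remaining candidates has further cycle types, and by the Chebotarev density theorem the matching factorization patterns would occur for a proportion of primes equal to their share of the group: D_5 (5T2) additionally contains elements of type 2+2+1 (5 of its 10 elements, about 50% of primes); A_5 (5T4) additionally contains elements of type 3+1+1, 2+2+1 (35 of its 60 elements, about 58% of primes). None of the 14 primes tested shows any such pattern (for each of these groups the chance of that is below 10^-4), which rules them out. Hence G = C_5 (5T1), of order 5.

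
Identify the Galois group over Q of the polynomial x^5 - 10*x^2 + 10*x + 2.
The polynomial f is an irreducible quintic over Q, so G = Gal(f/Q) is a transitive subgroup of S_5: one of C_5 (5T1, order 5), D_5 (5T2, order 10), F_20 (5T3, order 20), A_5 (5T4, order 60) or S_5 (5T5, order 120). The discriminant of f is 18050000, which is not a perfect square, so G is not contained in A_5. The transitive groups of degree 5 not contained in A_5 are: F_20 (5T3, order 20), S_5 (5T5, order 120). By Dedekind's theorem, for a prime p not dividing disc(f) the degrees of the irreducible factors of f mod p form the cycle type of an element of G. Factoring f modulo the 18 such primes p <= 73 (skipping 2, 5, 19, which divide the discriminant), each new pattern first appears at: mod 3: f = (x + 2)(x^4 + x^3 + x^2 + 1), pattern 4+1; mod 11: f = (x^5 + x^2 + 10x + 2), pattern 5; mod 29: f = (x + 14)(x^2 + 4x + 21)(x^2 + 11x + 15), pattern 2+2+1. No other pattern occurs in this range, so the set of observed cycle types is {4+1, 5, 2+2+1}. The candidates containing elements of all these cycle types are F_20 (5T3) of order 20, S_5 (5T5) of order 120; the others are excluded. The observed types are precisely the cycle types that occur in F_20 (5T3) (apart from the identity). Each of the other remaining candidates has further cycle types, and by the Chebotarev density theorem the matching factorization patterns would occur for a proportion of primes equal to their share of the group: S_5 (5T5) additionally contains elements of type 3+2, 3+1+1, 2+1+1+1 (50 of its 120 elements, about 42% of primes). None of the 18 primes tested shows any such pattern (for each of these groups the chance of that is below 10^-4), which rules them out. Hence G = F_20 (5T3), of order 20.

F_20 (also written F20)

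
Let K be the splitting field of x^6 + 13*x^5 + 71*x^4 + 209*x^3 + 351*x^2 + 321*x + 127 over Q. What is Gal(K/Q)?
C_6, the cyclic group of order 6

The polynomial f is an irreducible sextic over Q, so G = Gal(f/Q) is one of the 16 transitive subgroups 6T1, ..., 6T16 of S_6. The discriminant of f is -16807, which is not a perfect square, so G is not contained in A_6. The transitive groups of degree 6 not contained in A_6 are: C_6 (6T1, order 6), S_3 (6T2, order 6), D_6 (6T3, order 12), C_3 x S_3 (6T5, order 18), A_4 x C_2 (6T6, order 24), S_4 (6T8, order 24), S_3 x S_3 (6T9, order 36), S_4 x C_2 (6T11, order 48), (S_3 x S_3) : C_2 (6T13, order 72), PGL(2,5) (6T14, order 120), S_6 (6T16, order 720). By Dedekind's theorem, for a prime p not dividing disc(f) the degrees of the irreducible factors of f mod p form the cycle type of an element of G. Factoring f modulo the 37 such primes p <= 163 (skipping 7, which divides the discriminant), each new pattern first appears at: mod 2: f = (x^3 + x + 1)(x^3 + x^2 + 1), pattern 3+3; mod 3: f = (x^6 + x^5 + 2x^4 + 2x^3 + 1), pattern 6; mod 13: f = (x^2 + 7x + 11)(x^2 + 9x + 2)(x^2 + 10x + 4), pattern 2+2+2; mod 29: f = (x + 6)(x + 7)(x + 8)(x + 11)(x + 15)(x + 24), pattern 1+1+1+1+1+1. No other pattern occurs in this range, so the set of observed cycle types is {3+3, 6, 2+2+2, 1+1+1+1+1+1}. The candidates containing elements of all these cycle types are C_6 (6T1) of order 6, D_6 (6T3) of order 12, C_3 x S_3 (6T5) of order 18, A_4 x C_2 (6T6) of order 24, S_3 x S_3 (6T9) of order 36, S_4 x C_2 (6T11) of order 48, (S_3 x S_3) : C_2 (6T13) of order 72, PGL(2,5) (6T14) of order 120, S_6 (6T16) of order 720; the others are excluded. The observed types are precisely the cycle types that occur in C_6 (6T1). Each of the other remaining candidates has further cycle types, and by the Chebotarev density theorem the matching factorization patterns would occur for a proportion of primes equal to their share of the group: D_6 (6T3) additionally contains elements of type 2+2+1+1 (3 of its 12 elements, about 25% of primes); C_3 x S_3 (6T5) additionally contains elements of type 3+1+1+1 (4 of its 18 elements, about 22% of primes); A_4 x C_2 (6T6) additionally contains elements of type 2+2+1+1, 2+1+1+1+1 (6 of its 24 elements, about 25% of primes); S_3 x S_3 (6T9) additionally contains elements of type 3+1+1+1, 2+2+1+1 (13 of its 36 elements, about 36% of primes); S_4 x C_2 (6T11) additionally contains elements of type 4+2, 4+1+1, 2+2+1+1, 2+1+1+1+1 (24 of its 48 elements, about 50% of primes); (S_3 x S_3) : C_2 (6T13) additionally contains elements of type 4+2, 3+2+1, 3+1+1+1, 2+2+1+1, 2+1+1+1+1 (49 of its 72 elements, about 68% of primes); PGL(2,5) (6T14) additionally contains elements of type 5+1, 4+1+1, 2+2+1+1 (69 of its 120 elements, about 58% of primes); S_6 (6T16) additionally contains elements of type 5+1, 4+2, 4+1+1, 3+2+1, 3+1+1+1, 2+2+1+1, 2+1+1+1+1 (544 of its 720 elements, about 76% of primes). None of the 37 primes tested shows any such pattern (for each of these groups the chance of that is below 10^-4), which rules them out. Hence G = C_6 (6T1), of order 6.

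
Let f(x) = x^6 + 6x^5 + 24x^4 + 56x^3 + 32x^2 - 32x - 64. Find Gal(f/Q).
S_4 (also written S4-)

The polynomial f is an irreducible sextic over Q, so G = Gal(f/Q) is one of the 16 transitive subgroups 6T1, ..., 6T16 of S_6. The discriminant of f is 870211913777152, which is not a perfect square, so G is not contained in A_6. The transitive groups of degree 6 not contained in A_6 are: C_6 (6T1, order 6), S_3 (6T2, order 6), D_6 (6T3, order 12), C_3 x S_3 (6T5, order 18), A_4 x C_2 (6T6, order 24), S_4 (6T8, order 24), S_3 x S_3 (6T9, order 36), S_4 x C_2 (6T11, order 48), (S_3 x S_3) : C_2 (6T13, order 72), PGL(2,5) (6T14, order 120), S_6 (6T16, order 720). By Dedekind's theorem, for a prime p not dividing disc(f) the degrees of the irreducible factors of f mod p form the cycle type of an element of G. Factoring f modulo the 22 such primes p <= 89 (skipping 2, 37, which divide the discriminant), each new pattern first appears at: mod 3: f = (x^3 + x^2 + x + 2)(x^3 + 2x^2 + 1), pattern 3+3; mod 5: f = (x^2 + 2)(x^2 + 2x + 3)(x^2 + 4x + 1), pattern 2+2+2; mod 17: f = (x + 4)(x + 15)(x^4 + 4x^3 + 7x^2 + 6x + 8), pattern 4+1+1; mod 67: f = (x + 10)(x + 59)(x^2 + 2x + 26)(x^2 + 2x + 66), pattern 2+2+1+1. No other pattern occurs in this range, so the set of observed cycle types is {3+3, 2+2+2, 4+1+1, 2+2+1+1}. The candidates containing elements of all these cycle types are S_4 (6T8) of order 24, S_4 x C_2 (6T11) of order 48, PGL(2,5) (6T14) of order 120, S_6 (6T16) of order 720; the others are excluded. The observed types are precisely the cycle types that occur in S_4 (6T8) (apart from the identity). Each of the other remaining candidates has further cycle types, and by the Chebotarev density theorem the matching factorization patterns would occur for a proportion of primes equal to their share of the group: S_4 x C_2 (6T11) additionally contains elements of type 6, 4+2, 2+1+1+1+1 (17 of its 48 elements, about 35% of primes); PGL(2,5) (6T14) additionally contains elements of type 6, 5+1 (44 of its 120 elements, about 37% of primes); S_6 (6T16) additionally contains elements of type 6, 5+1, 4+2, 3+2+1, 3+1+1+1, 2+1+1+1+1 (529 of its 720 elements, about 73% of primes). None of the 22 primes tested shows any such pattern (for each of these groups the chance of that is below 10^-4), which rules them out. Hence G = S_4 (6T8), of order 24.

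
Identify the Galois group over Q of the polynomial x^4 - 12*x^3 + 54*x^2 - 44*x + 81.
4T4: A_4

The polynomial is an irreducible quartic over Q and its discriminant is 1358954496 = 36864^2, a perfect square, so the Galois group is contained in A_4. The resolvent cubic y^3 - 54*y^2 + 204*y + 3896 is irreducible over Q. An irreducible resolvent with square discriminant gives A_4.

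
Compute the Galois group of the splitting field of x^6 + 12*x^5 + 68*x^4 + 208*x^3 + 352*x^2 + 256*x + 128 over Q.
The polynomial f is an irreducible sextic over Q, so G = Gal(f/Q) is one of the 16 transitive subgroups 6T1, ..., 6T16 of S_6. The discriminant of f is -201485505789952, which is not a perfect square, so G is not contained in A_6. The transitive groups of degree 6 not contained in A_6 are: C_6 (6T1, order 6), S_3 (6T2, order 6), D_6 (6T3, order 12), C_3 x S_3 (6T5, order 18), A_4 x C_2 (6T6, order 24), S_4 (6T8, order 24), S_3 x S_3 (6T9, order 36), S_4 x C_2 (6T11, order 48), (S_3 x S_3) : C_2 (6T13, order 72), PGL(2,5) (6T14, order 120), S_6 (6T16, order 720). By Dedekind's theorem, for a prime p not dividing disc(f) the degrees of the irreducible factors of f mod p form the cycle type of an element of G. Factoring f modulo the 29 such primes p <= 113 (skipping 2, which divides the discriminant), each new pattern first appears at: mod 3: f = (x^6 + 2x^4 + x^3 + x^2 + x + 2), pattern 6; mod 5: f = (x + 4)(x^2 + 2x + 3)(x^3 + x^2 + x + 4), pattern 3+2+1; mod 7: f = (x^2 + 6x + 4)(x^4 + 6x^3 + 2x + 4), pattern 4+2; mod 17: f = (x^3 + 6x^2 + 16x + 6)(x^3 + 6x^2 + 16x + 10), pattern 3+3; mod 19: f = (x^2 + 3x + 11)(x^2 + 10x + 7)(x^2 + 18x + 14), pattern 2+2+2; mod 37: f = (x + 8)(x + 34)(x^2 + 9x + 6)(x^2 + 35x + 32), pattern 2+2+1+1; mod 41: f = (x + 9)(x + 39)(x + 40)(x^3 + 6x^2 + 16x + 39), pattern 3+1+1+1; mod 113: f = (x + 69)(x + 70)(x + 73)(x + 93)(x^2 + 46x + 48), pattern 2+1+1+1+1. No other pattern occurs in this range, so the set of observed cycle types is {6, 3+2+1, 4+2, 3+3, 2+2+2, 2+2+1+1, 3+1+1+1, 2+1+1+1+1}. The candidates containing elements of all these cycle types are (S_3 x S_3) : C_2 (6T13) of order 72, S_6 (6T16) of order 720; the others are excluded. The observed types are precisely the cycle types that occur in (S_3 x S_3) : C_2 (6T13) (apart from the identity). Each of the other remaining candidates has further cycle types, and by the Chebotarev density theorem the matching factorization patterns would occur for a proportion of primes equal to their share of the group: S_6 (6T16) additionally contains elements of type 5+1, 4+1+1 (234 of its 720 elements, about 32% of primes). None of the 29 primes tested shows any such pattern (for each of these groups the chance of that is below 10^-4), which rules them out. Hence G = (S_3 x S_3) : C_2 (6T13), of order 72.

(S_3 x S_3) : C_2 (order 72)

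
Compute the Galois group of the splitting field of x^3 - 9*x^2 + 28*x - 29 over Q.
3T2: S_3

The polynomial is an irreducible cubic over Q and its discriminant is -31, which is not a perfect square. For an irreducible cubic, a non-square discriminant gives Galois group S_3.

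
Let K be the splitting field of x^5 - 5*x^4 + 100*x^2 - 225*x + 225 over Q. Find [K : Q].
The degree of the splitting field over Q equals the order of the Galois group, so first determine the group. The polynomial f is an irreducible quintic over Q, so G = Gal(f/Q) is a transitive subgroup of S_5: one of C_5 (5T1, order 5), D_5 (5T2, order 10), F_20 (5T3, order 20), A_5 (5T4, order 60) or S_5 (5T5, order 120). The discriminant of f is 23040000000000 = 4800000^2, a perfect square, so G is contained in A_5. The transitive groups of degree 5 contained in A_5 are: C_5 (5T1, order 5), D_5 (5T2, order 10), A_5 (5T4, order 60). By Dedekind's theorem, for a prime p not dividing disc(f) the degrees of the irreducible factors of f mod p form the cycle type of an element of G. Factoring f modulo the 23 such primes p <= 101 (skipping 2, 3, 5, which divide the discriminant), each new pattern first appears at: mod 7: f = (x^5 + 2x^4 + 2x^2 + 6x + 1), pattern 5; mod 17: f = (x + 1)(x^2 + 12x + 12)(x^2 + 16x + 6), pattern 2+2+1. No other pattern occurs in this range, so the set of observed cycle types is {5, 2+2+1}. The candidates containing elements of all these cycle types are D_5 (5T2) of order 10, A_5 (5T4) of order 60; the others are excluded. The observed types are precisely the cycle types that occur in D_5 (5T2) (apart from the identity). Each of the other remaining candidates has further cycle types, and by the Chebotarev density theorem the matching factorization patterns would occur for a proportion of primes equal to their share of the group: A_5 (5T4) additionally contains elements of type 3+1+1 (20 of its 60 elements, about 33% of primes). None of the 23 primes tested shows any such pattern (for each of these groups the chance of that is below 10^-4), which rules them out. Hence G = D_5 (5T2), of order 10. The Galois group D_5 (5T2) has order 10, so the splitting field has degree 10 over Q.

10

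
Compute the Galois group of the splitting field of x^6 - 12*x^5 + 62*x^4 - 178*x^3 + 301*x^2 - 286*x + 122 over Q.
6T13: (S_3 x S_3) : C_2

The polynomial f is an irreducible sextic over Q, so G = Gal(f/Q) is one of the 16 transitive subgroups 6T1, ..., 6T16 of S_6. The discriminant of f is -187648, which is not a perfect square, so G is not contained in A_6. The transitive groups of degree 6 not contained in A_6 are: C_6 (6T1, order 6), S_3 (6T2, order 6), D_6 (6T3, order 12), C_3 x S_3 (6T5, order 18), A_4 x C_2 (6T6, order 24), S_4 (6T8, order 24), S_3 x S_3 (6T9, order 36), S_4 x C_2 (6T11, order 48), (S_3 x S_3) : C_2 (6T13, order 72), PGL(2,5) (6T14, order 120), S_6 (6T16, order 720). By Dedekind's theorem, for a prime p not dividing disc(f) the degrees of the irreducible factors of f mod p form the cycle type of an element of G. Factoring f modulo the 29 such primes p <= 113 (skipping 2, which divides the discriminant), each new pattern first appears at: mod 3: f = (x^6 + 2x^4 + 2x^3 + x^2 + 2x + 2), pattern 6; mod 5: f = (x + 4)(x^2 + 3)(x^3 + 4x^2 + 3x + 1), pattern 3+2+1; mod 7: f = (x^2 + 4x + 1)(x^4 + 5x^3 + 6x^2 + 3x + 3), pattern 4+2; mod 17: f = (x^3 + 11x^2 + 13x + 2)(x^3 + 11x^2 + 13x + 10), pattern 3+3; mod 19: f = (x^2 + 3x + 14)(x^2 + 5x + 12)(x^2 + 18x + 10), pattern 2+2+2; mod 37: f = (x + 1)(x + 14)(x^2 + 17x + 34)(x^2 + 30x + 20), pattern 2+2+1+1; mod 41: f = (x + 17)(x + 22)(x + 37)(x^3 + 35x^2 + 13x + 39), pattern 3+1+1+1; mod 113: f = (x + 32)(x + 88)(x + 90)(x + 100)(x^2 + 17x + 65), pattern 2+1+1+1+1. No other pattern occurs in this range, so the set of observed cycle types is {6, 3+2+1, 4+2, 3+3, 2+2+2, 2+2+1+1, 3+1+1+1, 2+1+1+1+1}. The candidates containing elements of all these cycle types are (S_3 x S_3) : C_2 (6T13) of order 72, S_6 (6T16) of order 720; the others are excluded. The observed types are precisely the cycle types that occur in (S_3 x S_3) : C_2 (6T13) (apart from the identity). Each of the other remaining candidates has further cycle types, and by the Chebotarev density theorem the matching factorization patterns would occur for a proportion of primes equal to their share of the group: S_6 (6T16) additionally contains elements of type 5+1, 4+1+1 (234 of its 720 elements, about 32% of primes). None of the 29 primes tested shows any such pattern (for each of these groups the chance of that is below 10^-4), which rules them out. Hence G = (S_3 x S_3) : C_2 (6T13), of order 72.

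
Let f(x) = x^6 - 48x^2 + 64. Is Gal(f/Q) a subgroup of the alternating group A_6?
No

The polynomial is irreducible of degree 6 over Q. Its discriminant is -450868486864896, which is not a perfect square. A Galois group lies in the alternating group exactly when the discriminant is a square in Q, so the Galois group (A_4 x C_2) is not contained in A_6.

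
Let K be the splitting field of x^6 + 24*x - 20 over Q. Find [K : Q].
360

The degree of the splitting field over Q equals the order of the Galois group, so first determine the group. The polynomial f is an irreducible sextic over Q, so G = Gal(f/Q) is one of the 16 transitive subgroups 6T1, ..., 6T16 of S_6. The discriminant of f is 746496000000 = 864000^2, a perfect square, so G is contained in A_6. The transitive groups of degree 6 contained in A_6 are: A_4 (6T4, order 12), S_4 (6T7, order 24), (C_3 x C_3) : C_4 (6T10, order 36), PSL(2,5) (6T12, order 60), A_6 (6T15, order 360). By Dedekind's theorem, for a prime p not dividing disc(f) the degrees of the irreducible factors of f mod p form the cycle type of an element of G. Factoring f modulo the 6 such primes p <= 23 (skipping 2, 3, 5, which divide the discriminant), each new pattern first appears at: mod 7: f = (x + 3)(x^5 + 4x^4 + 2x^3 + x^2 + 4x + 5), pattern 5+1; mod 23: f = (x + 7)(x + 12)(x + 21)(x^3 + 6x^2 + 13x + 16), pattern 3+1+1+1. No other pattern occurs in this range, so the set of observed cycle types is {5+1, 3+1+1+1}. Among the candidates above, the only group containing elements of all these cycle types is A_6 (6T15) — each of A_4 (6T4), S_4 (6T7), (C_3 x C_3) : C_4 (6T10), PSL(2,5) (6T12) lacks at least one of them. Hence G = A_6 (6T15), of order 360. The Galois group A_6 (6T15) has order 360, so the splitting field has degree 360 over Q.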